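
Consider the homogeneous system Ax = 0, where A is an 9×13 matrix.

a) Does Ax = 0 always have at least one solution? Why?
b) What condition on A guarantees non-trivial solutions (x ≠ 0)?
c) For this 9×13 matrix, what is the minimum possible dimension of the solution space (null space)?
a) Yes, x = 0 is always a solution. b) When A has linearly dependent columns (rank < n). c) Minimum nullity = 4.

a) x = 0 satisfies A·0 = 0, so the zero vector is always a solution.
b) Non-trivial solutions exist iff the columns of A are linearly dependent, equivalently rank(A) < n (the number of columns).
c) By rank-nullity, rank(A) + nullity(A) = n = 13. Since A has only 9 rows, rank(A) ≤ 9, so nullity(A) ≥ 13 - 9 = 4.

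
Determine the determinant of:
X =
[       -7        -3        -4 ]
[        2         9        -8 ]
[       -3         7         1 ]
det(X) = -685

Expand along row 0 (cofactor expansion): det(X) = a*(e*i - f*h) - b*(d*i - f*g) + c*(d*h - e*g), where the 3×3 is [[a, b, c], [d, e, f], [g, h, i]].
Minor M_00 = (9)*(1) - (-8)*(7) = 9 + 56 = 65.
Minor M_01 = (2)*(1) - (-8)*(-3) = 2 - 24 = -22.
Minor M_02 = (2)*(7) - (9)*(-3) = 14 + 27 = 41.
det(X) = (-7)*(65) - (-3)*(-22) + (-4)*(41) = -455 - 66 - 164 = -685.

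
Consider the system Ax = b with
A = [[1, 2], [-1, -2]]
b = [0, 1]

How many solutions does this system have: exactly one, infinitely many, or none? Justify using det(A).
No solution

det(A) = (1)*(-2) - (2)*(-1) = 0, so A is singular.
The column space of A is span(column 1) = span([1, -1]).
b = [0, 1] is not a scalar multiple of column 1, so b ∉ column space and the system is inconsistent — no solution.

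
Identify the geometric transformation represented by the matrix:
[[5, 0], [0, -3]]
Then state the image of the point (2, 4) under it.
non-uniform scaling by (5, -3); image of (2, 4) is (10, -12)

This is diagonal with distinct entries, so it scales the x-axis by 5 and the y-axis by -3.
The matrix [[5, 0], [0, -3]] represents: non-uniform scaling by (5, -3).
Applying it to (2, 4): [5·2 + 0·4, 0·2 + -3·4] = (10, -12).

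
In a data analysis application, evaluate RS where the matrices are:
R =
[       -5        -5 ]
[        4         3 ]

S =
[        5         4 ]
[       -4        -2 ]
RS =
[       -5       -10 ]
[        8        10 ]

Matrix multiplication: (RS)[i][j] = sum over k of R[i][k] * S[k][j].
  (RS)[0][0] = (-5)*(5) + (-5)*(-4) = -5
  (RS)[0][1] = (-5)*(4) + (-5)*(-2) = -10
  (RS)[1][0] = (4)*(5) + (3)*(-4) = 8
  (RS)[1][1] = (4)*(4) + (3)*(-2) = 10
RS =
[       -5       -10 ]
[        8        10 ]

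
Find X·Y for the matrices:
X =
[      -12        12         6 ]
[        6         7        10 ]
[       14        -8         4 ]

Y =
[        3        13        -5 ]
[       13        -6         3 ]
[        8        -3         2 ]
XY =
[      168      -246       108 ]
[      189         6        11 ]
[      -30       218       -86 ]

Matrix multiplication: (XY)[i][j] = sum over k of X[i][k] * Y[k][j].
  (XY)[0][0] = (-12)*(3) + (12)*(13) + (6)*(8) = 168
  (XY)[0][1] = (-12)*(13) + (12)*(-6) + (6)*(-3) = -246
  (XY)[0][2] = (-12)*(-5) + (12)*(3) + (6)*(2) = 108
  (XY)[1][0] = (6)*(3) + (7)*(13) + (10)*(8) = 189
  (XY)[1][1] = (6)*(13) + (7)*(-6) + (10)*(-3) = 6
  (XY)[1][2] = (6)*(-5) + (7)*(3) + (10)*(2) = 11
  (XY)[2][0] = (14)*(3) + (-8)*(13) + (4)*(8) = -30
  (XY)[2][1] = (14)*(13) + (-8)*(-6) + (4)*(-3) = 218
  (XY)[2][2] = (14)*(-5) + (-8)*(3) + (4)*(2) = -86
XY =
[      168      -246       108 ]
[      189         6        11 ]
[      -30       218       -86 ]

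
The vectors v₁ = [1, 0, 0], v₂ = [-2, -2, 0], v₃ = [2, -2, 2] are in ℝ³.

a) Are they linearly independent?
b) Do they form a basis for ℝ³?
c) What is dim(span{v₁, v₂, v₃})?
Yes independent, yes basis, dim = 3

Stack v₁, v₂, v₃ as rows of a 3×3 matrix.
[[1, 0, 0]; [-2, -2, 0]; [2, -2, 2]] is already lower triangular with nonzero diagonal entries (1, -2, 2), so its determinant is the product of the diagonal entries, det = (1)·(-2)·(2) = -4 ≠ 0, and the rows are linearly independent.
Three linearly independent vectors in ℝ³ form a basis for ℝ³, so dim(span{v₁,v₂,v₃}) = 3.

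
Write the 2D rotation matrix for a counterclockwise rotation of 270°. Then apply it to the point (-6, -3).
R = [[0, 1], [-1, 0]]; R·(-6, -3) = (-3, 6)

Rotation matrix formula: R(θ) = [[cos θ, -sin θ], [sin θ, cos θ]]
For θ = 270°:
cos(270°) = 0
sin(270°) = -1
R = [[0, 1], [-1, 0]]
Apply to (-6, -3): [0·-6 + (1)·-3, -1·-6 + 0·-3] = (-3, 6)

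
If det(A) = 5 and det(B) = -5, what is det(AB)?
-25

Use the multiplicative property of determinants: det(AB) = det(A)*det(B).
det(AB) = (5)*(-5) = -25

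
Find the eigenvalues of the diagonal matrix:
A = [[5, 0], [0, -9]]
λ₁ = 5, λ₂ = -9

The characteristic polynomial of A is det(A - λI) = (5 - λ)(-9 - λ) = 0.
The roots are λ = 5 and λ = -9, so the eigenvalues are the diagonal entries.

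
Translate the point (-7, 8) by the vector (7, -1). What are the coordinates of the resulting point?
(0, 7)

Translation by (7, -1):
x' = -7 + 7 = 0
y' = 8 + -1 = 7
Homogeneous matrix: [[1, 0, 7], [0, 1, -1], [0, 0, 1]]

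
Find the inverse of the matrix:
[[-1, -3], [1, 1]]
[[1/2, 3/2], [-1/2, -1/2]]

For [[a,b],[c,d]], inverse = (1/det)·[[d,-b],[-c,a]]
det = -1·1 - -3·1 = 2
Inverse = (1/2)·[[1, 3], [-1, -1]]
        = [[1/2, 3/2], [-1/2, -1/2]]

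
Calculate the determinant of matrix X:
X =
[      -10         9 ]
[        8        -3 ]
det(X) = -42

For a 2×2 matrix [[a, b], [c, d]], det = a*d - b*c.
det(X) = (-10)*(-3) - (9)*(8) = 30 - 72 = -42.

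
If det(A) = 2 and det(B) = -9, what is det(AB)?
-18

Use the multiplicative property of determinants: det(AB) = det(A)*det(B).
det(AB) = (2)*(-9) = -18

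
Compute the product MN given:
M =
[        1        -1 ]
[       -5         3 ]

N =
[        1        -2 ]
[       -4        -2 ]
MN =
[        5         0 ]
[      -17         4 ]

Matrix multiplication: (MN)[i][j] = sum over k of M[i][k] * N[k][j].
  (MN)[0][0] = (1)*(1) + (-1)*(-4) = 5
  (MN)[0][1] = (1)*(-2) + (-1)*(-2) = 0
  (MN)[1][0] = (-5)*(1) + (3)*(-4) = -17
  (MN)[1][1] = (-5)*(-2) + (3)*(-2) = 4
MN =
[        5         0 ]
[      -17         4 ]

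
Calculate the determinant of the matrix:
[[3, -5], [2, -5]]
-5

For a 2×2 matrix [[a, b], [c, d]], det = ad - bc
det = (3)(-5) - (-5)(2) = -15 - -10 = -5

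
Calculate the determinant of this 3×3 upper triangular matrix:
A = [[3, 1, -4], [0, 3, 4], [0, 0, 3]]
27

The determinant of a triangular matrix is the product of its diagonal entries (the off-diagonal entries above the diagonal do not affect it).
det(A) = (3) * (3) * (3) = 27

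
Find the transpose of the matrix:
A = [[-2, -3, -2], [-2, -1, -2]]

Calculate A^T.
[[-2, -2], [-3, -1], [-2, -2]]

The transpose sends entry (i,j) to (j,i); rows become columns.
Row 0 of A: [-2, -3, -2] -> column 0 of A^T.
Row 1 of A: [-2, -1, -2] -> column 1 of A^T.
A^T = [[-2, -2], [-3, -1], [-2, -2]]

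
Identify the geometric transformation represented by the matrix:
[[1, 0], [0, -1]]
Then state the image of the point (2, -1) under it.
reflection across the x-axis; image of (2, -1) is (2, 1)

This is a symmetric orthogonal matrix with determinant -1, which characterizes a reflection in ℝ².
The matrix [[1, 0], [0, -1]] represents: reflection across the x-axis.
Applying it to (2, -1): [1·2 + 0·-1, 0·2 + -1·-1] = (2, 1).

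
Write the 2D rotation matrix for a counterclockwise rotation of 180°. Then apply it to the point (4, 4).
R = [[-1, 0], [0, -1]]; R·(4, 4) = (-4, -4)

Rotation matrix formula: R(θ) = [[cos θ, -sin θ], [sin θ, cos θ]]
For θ = 180°:
cos(180°) = -1
sin(180°) = 0
R = [[-1, 0], [0, -1]]
Apply to (4, 4): [-1·4 + (0)·4, 0·4 + -1·4] = (-4, -4)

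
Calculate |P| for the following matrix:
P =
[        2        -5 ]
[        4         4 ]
det(P) = 28

For a 2×2 matrix [[a, b], [c, d]], det = a*d - b*c.
det(P) = (2)*(4) - (-5)*(4) = 8 + 20 = 28.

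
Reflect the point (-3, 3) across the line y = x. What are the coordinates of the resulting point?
(3, -3)

Reflection across line y = x: (-3, 3) → (3, -3)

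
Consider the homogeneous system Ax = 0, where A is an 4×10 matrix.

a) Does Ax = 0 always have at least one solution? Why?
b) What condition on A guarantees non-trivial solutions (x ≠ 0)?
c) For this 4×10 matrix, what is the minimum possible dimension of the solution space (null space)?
a) Yes, x = 0 is always a solution. b) When A has linearly dependent columns (rank < n). c) Minimum nullity = 6.

a) x = 0 satisfies A·0 = 0, so the zero vector is always a solution.
b) Non-trivial solutions exist iff the columns of A are linearly dependent, equivalently rank(A) < n (the number of columns).
c) By rank-nullity, rank(A) + nullity(A) = n = 10. Since A has only 4 rows, rank(A) ≤ 4, so nullity(A) ≥ 10 - 4 = 6.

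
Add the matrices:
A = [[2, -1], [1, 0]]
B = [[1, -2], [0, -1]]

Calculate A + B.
[[3, -3], [1, -1]]

Add corresponding elements:
(2)+(1)=3
(-1)+(-2)=-3
(1)+(0)=1
(0)+(-1)=-1
A + B = [[3, -3], [1, -1]]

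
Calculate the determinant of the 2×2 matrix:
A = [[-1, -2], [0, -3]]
3

For A = [[a, b], [c, d]], det(A) = a*d - b*c.
det(A) = (-1)*(-3) - (-2)*(0) = 3 - 0 = 3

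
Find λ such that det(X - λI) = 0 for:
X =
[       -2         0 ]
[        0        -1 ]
λ = -2, -1

Solve det(X - λI) = 0. For a 2×2 matrix the characteristic equation is λ² - (trace)λ + det = 0.
trace(X) = a + d = -2 - 1 = -3.
det(X) = a*d - b*c = (-2)*(-1) - (0)*(0) = 2 - 0 = 2.
Characteristic equation: λ² - (-3)λ + (2) = 0.
Discriminant = (-3)² - 4*(2) = 9 - 8 = 1.
λ = (-3 ± √1) / 2 = (-3 ± 1) / 2 = -2, -1.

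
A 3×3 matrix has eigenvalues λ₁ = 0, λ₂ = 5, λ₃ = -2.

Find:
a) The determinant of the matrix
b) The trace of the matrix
det = 0, trace = 3

Two standard eigenvalue identities:
- det(A) equals the product of the eigenvalues (counted with multiplicity).
- trace(A) equals the sum of the eigenvalues.
det(A) = (0)*(5)*(-2) = 0.
trace(A) = 0 + 5 - 2 = 3.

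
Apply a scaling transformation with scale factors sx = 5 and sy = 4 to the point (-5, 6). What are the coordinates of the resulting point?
(-25, 24)

Scaling matrix:
[[5, 0], [0, 4]]
Result: (-5 × 5, 6 × 4) = (-25, 24)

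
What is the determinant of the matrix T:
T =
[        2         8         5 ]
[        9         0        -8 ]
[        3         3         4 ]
det(T) = -297

Expand along row 0 (cofactor expansion): det(T) = a*(e*i - f*h) - b*(d*i - f*g) + c*(d*h - e*g), where the 3×3 is [[a, b, c], [d, e, f], [g, h, i]].
Minor M_00 = (0)*(4) - (-8)*(3) = 0 + 24 = 24.
Minor M_01 = (9)*(4) - (-8)*(3) = 36 + 24 = 60.
Minor M_02 = (9)*(3) - (0)*(3) = 27 - 0 = 27.
det(T) = (2)*(24) - (8)*(60) + (5)*(27) = 48 - 480 + 135 = -297.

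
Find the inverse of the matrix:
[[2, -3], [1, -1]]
[[-1, 3], [-1, 2]]

For [[a,b],[c,d]], inverse = (1/det)·[[d,-b],[-c,a]]
det = 2·-1 - -3·1 = 1
Inverse = (1/1)·[[-1, 3], [-1, 2]]
        = [[-1, 3], [-1, 2]]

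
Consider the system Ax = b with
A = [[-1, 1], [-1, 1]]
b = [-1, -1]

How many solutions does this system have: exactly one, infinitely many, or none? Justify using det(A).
Infinitely many solutions

det(A) = (-1)*(1) - (1)*(-1) = 0, so A is singular (column 2 is -1 times column 1).
b = [-1, -1] = 1 * column 1 of A, so b lies in the column space of A.
A singular matrix whose right-hand side is in its column space gives a 1-parameter family of solutions — infinitely many.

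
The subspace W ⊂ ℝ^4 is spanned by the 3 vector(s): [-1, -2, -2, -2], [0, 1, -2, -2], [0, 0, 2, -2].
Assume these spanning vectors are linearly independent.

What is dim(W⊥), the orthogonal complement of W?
dim(W⊥) = 1

For any subspace W of ℝ^n, dim(W) + dim(W⊥) = n (the whole-space dimension).
Here the given 3 vectors are linearly independent, so dim(W) = 3.
Thus dim(W⊥) = n - dim(W) = 4 - 3 = 1.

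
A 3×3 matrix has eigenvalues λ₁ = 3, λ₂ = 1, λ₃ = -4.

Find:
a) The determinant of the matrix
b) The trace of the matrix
det = -12, trace = 0

Two standard eigenvalue identities:
- det(A) equals the product of the eigenvalues (counted with multiplicity).
- trace(A) equals the sum of the eigenvalues.
det(A) = (3)*(1)*(-4) = -12.
trace(A) = 3 + 1 - 4 = 0.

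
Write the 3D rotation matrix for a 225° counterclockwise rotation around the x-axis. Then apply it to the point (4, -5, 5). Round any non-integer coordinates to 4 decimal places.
R = [[1, 0, 0], [0, -√2/2, √2/2], [0, -√2/2, -√2/2]]; R·(4, -5, 5) = (4.0000, 7.0711, 0.0000)

Rotation matrix for 225° around x-axis:
cos(225°) = -√2/2, sin(225°) = -√2/2
R = [[1, 0, 0], [0, -√2/2, √2/2], [0, -√2/2, -√2/2]]
Apply to (4, -5, 5): R·[4, -5, 5]ᵀ = (4.0000, 7.0711, 0.0000)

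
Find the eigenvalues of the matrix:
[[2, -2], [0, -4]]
λ = -4 and λ = 2

Characteristic equation: det(A - λI) = 0
λ² - (trace)λ + (det) = 0
λ² - (-2)λ + (-8) = 0
λ² + 2λ - 8 = 0
Solving: λ = -4, 2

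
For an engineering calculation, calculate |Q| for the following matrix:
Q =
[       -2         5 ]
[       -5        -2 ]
det(Q) = 29

For a 2×2 matrix [[a, b], [c, d]], det = a*d - b*c.
det(Q) = (-2)*(-2) - (5)*(-5) = 4 + 25 = 29.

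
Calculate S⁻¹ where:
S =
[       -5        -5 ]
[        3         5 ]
det(S) = -10
S⁻¹ =
[     -1/2      -1/2 ]
[     3/10       1/2 ]

For a 2×2 matrix S = [[a, b], [c, d]] with det(S) ≠ 0, S⁻¹ = (1/det(S)) * [[d, -b], [-c, a]].
det(S) = (-5)*(5) - (-5)*(3) = -25 + 15 = -10.
S⁻¹ = (1/-10) * [[5, 5], [-3, -5]].
Dividing each entry by -10 and reducing:
S⁻¹ =
[     -1/2      -1/2 ]
[     3/10       1/2 ]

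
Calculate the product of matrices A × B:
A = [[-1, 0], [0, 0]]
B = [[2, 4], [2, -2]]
[[-2, -4], [0, 0]]

Matrix multiplication:
C[0][0] = -1×2 + 0×2 = -2
C[0][1] = -1×4 + 0×-2 = -4
C[1][0] = 0×2 + 0×2 = 0
C[1][1] = 0×4 + 0×-2 = 0
Result: [[-2, -4], [0, 0]]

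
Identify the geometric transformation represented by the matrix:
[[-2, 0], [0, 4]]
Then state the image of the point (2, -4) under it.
non-uniform scaling by (-2, 4); image of (2, -4) is (-4, -16)

This is diagonal with distinct entries, so it scales the x-axis by -2 and the y-axis by 4.
The matrix [[-2, 0], [0, 4]] represents: non-uniform scaling by (-2, 4).
Applying it to (2, -4): [-2·2 + 0·-4, 0·2 + 4·-4] = (-4, -16).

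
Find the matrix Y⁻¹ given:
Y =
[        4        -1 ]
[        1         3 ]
det(Y) = 13
Y⁻¹ =
[     3/13      1/13 ]
[    -1/13      4/13 ]

For a 2×2 matrix Y = [[a, b], [c, d]] with det(Y) ≠ 0, Y⁻¹ = (1/det(Y)) * [[d, -b], [-c, a]].
det(Y) = (4)*(3) - (-1)*(1) = 12 + 1 = 13.
Y⁻¹ = (1/13) * [[3, 1], [-1, 4]].
Dividing each entry by 13 and reducing:
Y⁻¹ =
[     3/13      1/13 ]
[    -1/13      4/13 ]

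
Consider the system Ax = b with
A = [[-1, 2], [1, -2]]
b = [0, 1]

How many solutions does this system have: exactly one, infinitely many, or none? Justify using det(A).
No solution

det(A) = (-1)*(-2) - (2)*(1) = 0, so A is singular.
The column space of A is span(column 1) = span([-1, 1]).
b = [0, 1] is not a scalar multiple of column 1, so b ∉ column space and the system is inconsistent — no solution.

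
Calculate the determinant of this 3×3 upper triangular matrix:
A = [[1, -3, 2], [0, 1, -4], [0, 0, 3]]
3

The determinant of a triangular matrix is the product of its diagonal entries (the off-diagonal entries above the diagonal do not affect it).
det(A) = (1) * (1) * (3) = 3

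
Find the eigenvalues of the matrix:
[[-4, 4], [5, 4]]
λ = -6 and λ = 6

Characteristic equation: det(A - λI) = 0
λ² - (trace)λ + (det) = 0
λ² - (0)λ + (-36) = 0
λ² - 0λ - 36 = 0
Solving: λ = -6, 6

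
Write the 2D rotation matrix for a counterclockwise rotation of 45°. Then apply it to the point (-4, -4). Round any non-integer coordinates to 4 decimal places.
R = [[√2/2, -√2/2], [√2/2, √2/2]]; R·(-4, -4) = (0.0000, -5.6569)

Rotation matrix formula: R(θ) = [[cos θ, -sin θ], [sin θ, cos θ]]
For θ = 45°:
cos(45°) = √2/2
sin(45°) = √2/2
R = [[√2/2, -√2/2], [√2/2, √2/2]]
Apply to (-4, -4): [√2/2·-4 + (-√2/2)·-4, √2/2·-4 + √2/2·-4] = (0.0000, -5.6569)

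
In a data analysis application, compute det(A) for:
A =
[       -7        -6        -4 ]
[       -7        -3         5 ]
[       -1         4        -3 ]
det(A) = 357

Expand along row 0 (cofactor expansion): det(A) = a*(e*i - f*h) - b*(d*i - f*g) + c*(d*h - e*g), where the 3×3 is [[a, b, c], [d, e, f], [g, h, i]].
Minor M_00 = (-3)*(-3) - (5)*(4) = 9 - 20 = -11.
Minor M_01 = (-7)*(-3) - (5)*(-1) = 21 + 5 = 26.
Minor M_02 = (-7)*(4) - (-3)*(-1) = -28 - 3 = -31.
det(A) = (-7)*(-11) - (-6)*(26) + (-4)*(-31) = 77 + 156 + 124 = 357.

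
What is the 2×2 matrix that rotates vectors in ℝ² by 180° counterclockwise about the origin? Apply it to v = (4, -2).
R = [[-1, 0], [0, -1]]; R·v = (-4, 2)

A counterclockwise rotation by angle θ in ℝ² has matrix R(θ) = [[cos θ, -sin θ], [sin θ, cos θ]].
For θ = 180°: cos θ = -1, sin θ = 0.
R(180°) = [[-1, 0], [0, -1]].
R·v = [-1·4 + (0)·-2, 0·4 + -1·-2] = (-4, 2).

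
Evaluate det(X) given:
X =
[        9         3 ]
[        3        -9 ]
det(X) = -90

For a 2×2 matrix [[a, b], [c, d]], det = a*d - b*c.
det(X) = (9)*(-9) - (3)*(3) = -81 - 9 = -90.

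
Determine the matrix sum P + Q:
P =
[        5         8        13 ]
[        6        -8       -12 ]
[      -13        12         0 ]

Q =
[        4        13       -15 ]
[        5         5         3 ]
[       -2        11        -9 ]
P + Q =
[        9        21        -2 ]
[       11        -3        -9 ]
[      -15        23        -9 ]

Matrix addition is elementwise: (P+Q)[i][j] = P[i][j] + Q[i][j].
  (P+Q)[0][0] = (5) + (4) = 9
  (P+Q)[0][1] = (8) + (13) = 21
  (P+Q)[0][2] = (13) + (-15) = -2
  (P+Q)[1][0] = (6) + (5) = 11
  (P+Q)[1][1] = (-8) + (5) = -3
  (P+Q)[1][2] = (-12) + (3) = -9
  (P+Q)[2][0] = (-13) + (-2) = -15
  (P+Q)[2][1] = (12) + (11) = 23
  (P+Q)[2][2] = (0) + (-9) = -9
P + Q =
[        9        21        -2 ]
[       11        -3        -9 ]
[      -15        23        -9 ]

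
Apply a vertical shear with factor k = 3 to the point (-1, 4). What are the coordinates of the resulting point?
(-1, 1)

Shear matrix for vertical shear with factor k = 3:
[[1, 0], [3, 1]]
Result: (-1, 4) → (-1, 1)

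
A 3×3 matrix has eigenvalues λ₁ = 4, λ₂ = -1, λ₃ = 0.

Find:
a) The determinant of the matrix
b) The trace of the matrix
det = 0, trace = 3

Two standard eigenvalue identities:
- det(A) equals the product of the eigenvalues (counted with multiplicity).
- trace(A) equals the sum of the eigenvalues.
det(A) = (4)*(-1)*(0) = 0.
trace(A) = 4 - 1 + 0 = 3.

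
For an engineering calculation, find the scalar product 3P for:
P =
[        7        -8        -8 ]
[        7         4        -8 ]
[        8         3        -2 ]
3P =
[       21       -24       -24 ]
[       21        12       -24 ]
[       24         9        -6 ]

Scalar multiplication is elementwise: (3P)[i][j] = 3 * P[i][j].
  (3P)[0][0] = 3 * (7) = 21
  (3P)[0][1] = 3 * (-8) = -24
  (3P)[0][2] = 3 * (-8) = -24
  (3P)[1][0] = 3 * (7) = 21
  (3P)[1][1] = 3 * (4) = 12
  (3P)[1][2] = 3 * (-8) = -24
  (3P)[2][0] = 3 * (8) = 24
  (3P)[2][1] = 3 * (3) = 9
  (3P)[2][2] = 3 * (-2) = -6
3P =
[       21       -24       -24 ]
[       21        12       -24 ]
[       24         9        -6 ]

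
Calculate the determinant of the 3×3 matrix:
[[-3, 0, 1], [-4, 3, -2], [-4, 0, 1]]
3

Expansion along first row:
det = -3·det([[3,-2],[0,1]]) - 0·det([[-4,-2],[-4,1]]) + 1·det([[-4,3],[-4,0]])
    = -3·(3·1 - -2·0) - 0·(-4·1 - -2·-4) + 1·(-4·0 - 3·-4)
    = -3·3 - 0·-12 + 1·12
    = -9 + 0 + 12 = 3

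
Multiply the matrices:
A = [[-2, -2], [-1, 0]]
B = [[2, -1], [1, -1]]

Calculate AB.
[[-6, 4], [-2, 1]]

Each entry (i,j) of AB = sum over k of A[i][k]*B[k][j].
(AB)[0][0] = (-2)*(2) + (-2)*(1) = -6
(AB)[0][1] = (-2)*(-1) + (-2)*(-1) = 4
(AB)[1][0] = (-1)*(2) + (0)*(1) = -2
(AB)[1][1] = (-1)*(-1) + (0)*(-1) = 1
AB = [[-6, 4], [-2, 1]]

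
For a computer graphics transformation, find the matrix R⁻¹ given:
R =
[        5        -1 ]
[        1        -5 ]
det(R) = -24
R⁻¹ =
[     5/24     -1/24 ]
[     1/24     -5/24 ]

For a 2×2 matrix R = [[a, b], [c, d]] with det(R) ≠ 0, R⁻¹ = (1/det(R)) * [[d, -b], [-c, a]].
det(R) = (5)*(-5) - (-1)*(1) = -25 + 1 = -24.
R⁻¹ = (1/-24) * [[-5, 1], [-1, 5]].
Dividing each entry by -24 and reducing:
R⁻¹ =
[     5/24     -1/24 ]
[     1/24     -5/24 ]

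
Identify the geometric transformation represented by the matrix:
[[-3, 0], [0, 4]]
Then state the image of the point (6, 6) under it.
non-uniform scaling by (-3, 4); image of (6, 6) is (-18, 24)

This is diagonal with distinct entries, so it scales the x-axis by -3 and the y-axis by 4.
The matrix [[-3, 0], [0, 4]] represents: non-uniform scaling by (-3, 4).
Applying it to (6, 6): [-3·6 + 0·6, 0·6 + 4·6] = (-18, 24).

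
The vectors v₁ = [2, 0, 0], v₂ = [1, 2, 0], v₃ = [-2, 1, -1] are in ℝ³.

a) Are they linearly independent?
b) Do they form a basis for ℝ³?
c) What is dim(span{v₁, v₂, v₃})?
Yes independent, yes basis, dim = 3

Stack v₁, v₂, v₃ as rows of a 3×3 matrix.
[[2, 0, 0]; [1, 2, 0]; [-2, 1, -1]] is already lower triangular with nonzero diagonal entries (2, 2, -1), so its determinant is the product of the diagonal entries, det = (2)·(2)·(-1) = -4 ≠ 0, and the rows are linearly independent.
Three linearly independent vectors in ℝ³ form a basis for ℝ³, so dim(span{v₁,v₂,v₃}) = 3.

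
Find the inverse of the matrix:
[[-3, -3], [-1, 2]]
[[-2/9, -1/3], [-1/9, 1/3]]

For [[a,b],[c,d]], inverse = (1/det)·[[d,-b],[-c,a]]
det = -3·2 - -3·-1 = -9
Inverse = (1/-9)·[[2, 3], [1, -3]]
        = [[-2/9, -1/3], [-1/9, 1/3]]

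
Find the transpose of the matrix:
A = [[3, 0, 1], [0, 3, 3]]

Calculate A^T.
[[3, 0], [0, 3], [1, 3]]

The transpose sends entry (i,j) to (j,i); rows become columns.
Row 0 of A: [3, 0, 1] -> column 0 of A^T.
Row 1 of A: [0, 3, 3] -> column 1 of A^T.
A^T = [[3, 0], [0, 3], [1, 3]]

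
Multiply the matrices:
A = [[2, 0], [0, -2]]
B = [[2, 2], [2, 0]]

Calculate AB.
[[4, 4], [-4, 0]]

Each entry (i,j) of AB = sum over k of A[i][k]*B[k][j].
(AB)[0][0] = (2)*(2) + (0)*(2) = 4
(AB)[0][1] = (2)*(2) + (0)*(0) = 4
(AB)[1][0] = (0)*(2) + (-2)*(2) = -4
(AB)[1][1] = (0)*(2) + (-2)*(0) = 0
AB = [[4, 4], [-4, 0]]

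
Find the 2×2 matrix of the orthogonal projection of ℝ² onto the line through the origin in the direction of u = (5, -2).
[[25/29, -10/29], [-10/29, 4/29]]

The orthogonal projection onto the line spanned by a nonzero vector u = (a, b) has matrix P = (u uᵀ) / (uᵀ u) = (1/(a² + b²)) · [[a², ab], [ab, b²]].
Here u = (5, -2), so a² + b² = 25 + 4 = 29.
P = (1/29) · [[25, -10], [-10, 4]] = [[25/29, -10/29], [-10/29, 4/29]].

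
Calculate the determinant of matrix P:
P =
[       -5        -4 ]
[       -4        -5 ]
det(P) = 9

For a 2×2 matrix [[a, b], [c, d]], det = a*d - b*c.
det(P) = (-5)*(-5) - (-4)*(-4) = 25 - 16 = 9.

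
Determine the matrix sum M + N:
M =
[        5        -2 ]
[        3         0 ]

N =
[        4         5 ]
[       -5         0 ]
M + N =
[        9         3 ]
[       -2         0 ]

Matrix addition is elementwise: (M+N)[i][j] = M[i][j] + N[i][j].
  (M+N)[0][0] = (5) + (4) = 9
  (M+N)[0][1] = (-2) + (5) = 3
  (M+N)[1][0] = (3) + (-5) = -2
  (M+N)[1][1] = (0) + (0) = 0
M + N =
[        9         3 ]
[       -2         0 ]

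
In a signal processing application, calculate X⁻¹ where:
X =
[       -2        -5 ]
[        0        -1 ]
det(X) = 2
X⁻¹ =
[     -1/2       5/2 ]
[        0        -1 ]

For a 2×2 matrix X = [[a, b], [c, d]] with det(X) ≠ 0, X⁻¹ = (1/det(X)) * [[d, -b], [-c, a]].
det(X) = (-2)*(-1) - (-5)*(0) = 2 - 0 = 2.
X⁻¹ = (1/2) * [[-1, 5], [0, -2]].
Dividing each entry by 2 and reducing:
X⁻¹ =
[     -1/2       5/2 ]
[        0        -1 ]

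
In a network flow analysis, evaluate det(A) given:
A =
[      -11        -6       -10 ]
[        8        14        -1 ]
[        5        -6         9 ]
det(A) = 322

Expand along row 0 (cofactor expansion): det(A) = a*(e*i - f*h) - b*(d*i - f*g) + c*(d*h - e*g), where the 3×3 is [[a, b, c], [d, e, f], [g, h, i]].
Minor M_00 = (14)*(9) - (-1)*(-6) = 126 - 6 = 120.
Minor M_01 = (8)*(9) - (-1)*(5) = 72 + 5 = 77.
Minor M_02 = (8)*(-6) - (14)*(5) = -48 - 70 = -118.
det(A) = (-11)*(120) - (-6)*(77) + (-10)*(-118) = -1320 + 462 + 1180 = 322.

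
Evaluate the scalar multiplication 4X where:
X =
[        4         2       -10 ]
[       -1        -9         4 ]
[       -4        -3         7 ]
4X =
[       16         8       -40 ]
[       -4       -36        16 ]
[      -16       -12        28 ]

Scalar multiplication is elementwise: (4X)[i][j] = 4 * X[i][j].
  (4X)[0][0] = 4 * (4) = 16
  (4X)[0][1] = 4 * (2) = 8
  (4X)[0][2] = 4 * (-10) = -40
  (4X)[1][0] = 4 * (-1) = -4
  (4X)[1][1] = 4 * (-9) = -36
  (4X)[1][2] = 4 * (4) = 16
  (4X)[2][0] = 4 * (-4) = -16
  (4X)[2][1] = 4 * (-3) = -12
  (4X)[2][2] = 4 * (7) = 28
4X =
[       16         8       -40 ]
[       -4       -36        16 ]
[      -16       -12        28 ]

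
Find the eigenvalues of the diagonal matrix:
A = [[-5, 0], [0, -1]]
λ₁ = -5, λ₂ = -1

The characteristic polynomial of A is det(A - λI) = (-5 - λ)(-1 - λ) = 0.
The roots are λ = -5 and λ = -1, so the eigenvalues are the diagonal entries.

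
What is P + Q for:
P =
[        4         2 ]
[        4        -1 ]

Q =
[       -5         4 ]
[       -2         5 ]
P + Q =
[       -1         6 ]
[        2         4 ]

Matrix addition is elementwise: (P+Q)[i][j] = P[i][j] + Q[i][j].
  (P+Q)[0][0] = (4) + (-5) = -1
  (P+Q)[0][1] = (2) + (4) = 6
  (P+Q)[1][0] = (4) + (-2) = 2
  (P+Q)[1][1] = (-1) + (5) = 4
P + Q =
[       -1         6 ]
[        2         4 ]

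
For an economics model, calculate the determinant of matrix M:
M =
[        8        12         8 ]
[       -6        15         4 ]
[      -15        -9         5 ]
det(M) = 2760

Expand along row 0 (cofactor expansion): det(M) = a*(e*i - f*h) - b*(d*i - f*g) + c*(d*h - e*g), where the 3×3 is [[a, b, c], [d, e, f], [g, h, i]].
Minor M_00 = (15)*(5) - (4)*(-9) = 75 + 36 = 111.
Minor M_01 = (-6)*(5) - (4)*(-15) = -30 + 60 = 30.
Minor M_02 = (-6)*(-9) - (15)*(-15) = 54 + 225 = 279.
det(M) = (8)*(111) - (12)*(30) + (8)*(279) = 888 - 360 + 2232 = 2760.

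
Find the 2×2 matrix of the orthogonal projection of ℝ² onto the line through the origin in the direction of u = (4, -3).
[[16/25, -12/25], [-12/25, 9/25]]

The orthogonal projection onto the line spanned by a nonzero vector u = (a, b) has matrix P = (u uᵀ) / (uᵀ u) = (1/(a² + b²)) · [[a², ab], [ab, b²]].
Here u = (4, -3), so a² + b² = 16 + 9 = 25.
P = (1/25) · [[16, -12], [-12, 9]] = [[16/25, -12/25], [-12/25, 9/25]].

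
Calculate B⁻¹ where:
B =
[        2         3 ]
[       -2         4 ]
det(B) = 14
B⁻¹ =
[      2/7     -3/14 ]
[      1/7       1/7 ]

For a 2×2 matrix B = [[a, b], [c, d]] with det(B) ≠ 0, B⁻¹ = (1/det(B)) * [[d, -b], [-c, a]].
det(B) = (2)*(4) - (3)*(-2) = 8 + 6 = 14.
B⁻¹ = (1/14) * [[4, -3], [2, 2]].
Dividing each entry by 14 and reducing:
B⁻¹ =
[      2/7     -3/14 ]
[      1/7       1/7 ]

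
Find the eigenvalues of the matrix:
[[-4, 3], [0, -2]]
λ = -4 and λ = -2

Characteristic equation: det(A - λI) = 0
λ² - (trace)λ + (det) = 0
λ² - (-6)λ + (8) = 0
λ² + 6λ + 8 = 0
Solving: λ = -4, -2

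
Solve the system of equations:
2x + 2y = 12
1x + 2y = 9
x = 3, y = 3

Use elimination (row reduction):
Equation 1: 2x + 2y = 12.
Equation 2: 1x + 2y = 9.
Multiply Eq1 by 1 and Eq2 by 2: 2x + 2y = 12;  2x + 4y = 18.
Subtract: (2)y = 6, so y = 3.
Back-substitute into Eq1: 2x + 2*(3) = 12, so x = 3.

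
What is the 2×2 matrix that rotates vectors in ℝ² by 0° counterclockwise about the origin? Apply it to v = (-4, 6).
R = [[1, 0], [0, 1]]; R·v = (-4, 6)

A counterclockwise rotation by angle θ in ℝ² has matrix R(θ) = [[cos θ, -sin θ], [sin θ, cos θ]].
For θ = 0°: cos θ = 1, sin θ = 0.
R(0°) = [[1, 0], [0, 1]].
R·v = [1·-4 + (0)·6, 0·-4 + 1·6] = (-4, 6).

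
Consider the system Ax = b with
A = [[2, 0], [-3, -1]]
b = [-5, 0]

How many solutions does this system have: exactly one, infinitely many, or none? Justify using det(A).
Exactly one solution

Compute det(A) = (2)*(-1) - (0)*(-3) = -2.
Because det(A) ≠ 0, A is invertible and Ax = b has a unique solution for every b (here x = A⁻¹ b).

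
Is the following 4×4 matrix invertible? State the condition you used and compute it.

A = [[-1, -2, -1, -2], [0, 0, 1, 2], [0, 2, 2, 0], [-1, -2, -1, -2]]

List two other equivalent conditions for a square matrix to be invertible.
No, not invertible; det(A) = 0 (two rows are equal, so the rows are linearly dependent). Equivalent conditions (failing for this A): rank(A) < 4; Ax = 0 has non-trivial solutions; 0 is an eigenvalue; the columns are linearly dependent.

To check invertibility, compute det(A).
In this matrix, row 0 and the last row are identical, so one row is a scalar multiple of another and the rows are linearly dependent.
A matrix with linearly dependent rows has det = 0 and is not invertible.
Equivalent failed conditions:
- rank(A) < 4.
- Ax = 0 has non-trivial solutions.
- 0 is an eigenvalue.
- The columns are linearly dependent.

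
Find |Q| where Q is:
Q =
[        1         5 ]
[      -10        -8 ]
det(Q) = 42

For a 2×2 matrix [[a, b], [c, d]], det = a*d - b*c.
det(Q) = (1)*(-8) - (5)*(-10) = -8 + 50 = 42.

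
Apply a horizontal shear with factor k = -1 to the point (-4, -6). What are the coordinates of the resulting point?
(2, -6)

Shear matrix for horizontal shear with factor k = -1:
[[1, -1], [0, 1]]
Result: (-4, -6) → (2, -6)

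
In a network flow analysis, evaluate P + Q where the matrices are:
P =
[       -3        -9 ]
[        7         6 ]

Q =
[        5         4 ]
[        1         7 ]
P + Q =
[        2        -5 ]
[        8        13 ]

Matrix addition is elementwise: (P+Q)[i][j] = P[i][j] + Q[i][j].
  (P+Q)[0][0] = (-3) + (5) = 2
  (P+Q)[0][1] = (-9) + (4) = -5
  (P+Q)[1][0] = (7) + (1) = 8
  (P+Q)[1][1] = (6) + (7) = 13
P + Q =
[        2        -5 ]
[        8        13 ]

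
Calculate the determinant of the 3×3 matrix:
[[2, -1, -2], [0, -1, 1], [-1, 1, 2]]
-3

Expansion along first row:
det = 2·det([[-1,1],[1,2]]) - -1·det([[0,1],[-1,2]]) + -2·det([[0,-1],[-1,1]])
    = 2·(-1·2 - 1·1) - -1·(0·2 - 1·-1) + -2·(0·1 - -1·-1)
    = 2·-3 - -1·1 + -2·-1
    = -6 + 1 + 2 = -3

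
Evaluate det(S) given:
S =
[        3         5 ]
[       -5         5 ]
det(S) = 40

For a 2×2 matrix [[a, b], [c, d]], det = a*d - b*c.
det(S) = (3)*(5) - (5)*(-5) = 15 + 25 = 40.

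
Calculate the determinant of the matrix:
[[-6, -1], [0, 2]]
-12

For a 2×2 matrix [[a, b], [c, d]], det = ad - bc
det = (-6)(2) - (-1)(0) = -12 - 0 = -12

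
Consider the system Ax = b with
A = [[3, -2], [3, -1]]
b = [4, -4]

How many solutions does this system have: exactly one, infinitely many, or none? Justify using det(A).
Exactly one solution

Compute det(A) = (3)*(-1) - (-2)*(3) = 3.
Because det(A) ≠ 0, A is invertible and Ax = b has a unique solution for every b (here x = A⁻¹ b).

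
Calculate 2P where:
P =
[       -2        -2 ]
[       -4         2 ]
2P =
[       -4        -4 ]
[       -8         4 ]

Scalar multiplication is elementwise: (2P)[i][j] = 2 * P[i][j].
  (2P)[0][0] = 2 * (-2) = -4
  (2P)[0][1] = 2 * (-2) = -4
  (2P)[1][0] = 2 * (-4) = -8
  (2P)[1][1] = 2 * (2) = 4
2P =
[       -4        -4 ]
[       -8         4 ]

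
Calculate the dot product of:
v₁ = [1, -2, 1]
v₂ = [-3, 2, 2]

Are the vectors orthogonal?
-5, No

The dot product is the sum of products of corresponding components.
v₁·v₂ = (1)*(-3) + (-2)*(2) + (1)*(2) = -3 - 4 + 2 = -5.
Two vectors are orthogonal iff their dot product is 0; here the dot product is -5, so the vectors are not orthogonal.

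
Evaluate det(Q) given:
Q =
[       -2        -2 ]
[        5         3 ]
det(Q) = 4

For a 2×2 matrix [[a, b], [c, d]], det = a*d - b*c.
det(Q) = (-2)*(3) - (-2)*(5) = -6 + 10 = 4.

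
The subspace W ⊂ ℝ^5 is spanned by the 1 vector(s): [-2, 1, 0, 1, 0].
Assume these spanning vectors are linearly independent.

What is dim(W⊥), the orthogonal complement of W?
dim(W⊥) = 4

For any subspace W of ℝ^n, dim(W) + dim(W⊥) = n (the whole-space dimension).
Here the given 1 vectors are linearly independent, so dim(W) = 1.
Thus dim(W⊥) = n - dim(W) = 5 - 1 = 4.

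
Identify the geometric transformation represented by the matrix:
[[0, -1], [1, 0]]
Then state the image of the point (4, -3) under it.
rotation by 90° counterclockwise; image of (4, -3) is (3, 4)

This matches the form [[cos θ, -sin θ], [sin θ, cos θ]] of a rotation matrix; reading off cos θ and sin θ gives the angle.
The matrix [[0, -1], [1, 0]] represents: rotation by 90° counterclockwise.
Applying it to (4, -3): [0·4 + -1·-3, 1·4 + 0·-3] = (3, 4).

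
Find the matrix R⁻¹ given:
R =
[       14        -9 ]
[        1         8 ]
det(R) = 121
R⁻¹ =
[    8/121     9/121 ]
[   -1/121    14/121 ]

For a 2×2 matrix R = [[a, b], [c, d]] with det(R) ≠ 0, R⁻¹ = (1/det(R)) * [[d, -b], [-c, a]].
det(R) = (14)*(8) - (-9)*(1) = 112 + 9 = 121.
R⁻¹ = (1/121) * [[8, 9], [-1, 14]].
Dividing each entry by 121 and reducing:
R⁻¹ =
[    8/121     9/121 ]
[   -1/121    14/121 ]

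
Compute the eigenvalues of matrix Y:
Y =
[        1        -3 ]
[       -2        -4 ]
λ = -5, 2

Solve det(Y - λI) = 0. For a 2×2 matrix the characteristic equation is λ² - (trace)λ + det = 0.
trace(Y) = a + d = 1 - 4 = -3.
det(Y) = a*d - b*c = (1)*(-4) - (-3)*(-2) = -4 - 6 = -10.
Characteristic equation: λ² - (-3)λ + (-10) = 0.
Discriminant = (-3)² - 4*(-10) = 9 + 40 = 49.
λ = (-3 ± √49) / 2 = (-3 ± 7) / 2 = -5, 2.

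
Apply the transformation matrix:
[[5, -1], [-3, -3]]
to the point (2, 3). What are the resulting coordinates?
(7, -15)

Matrix multiplication:
[[5, -1], [-3, -3]] × [2, 3]ᵀ
= [5×2 + -1×3, -3×2 + -3×3]ᵀ
= [7.0000, -15.0000]ᵀ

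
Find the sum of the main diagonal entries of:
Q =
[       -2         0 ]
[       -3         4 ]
tr(Q) = -2 + 4 = 2

The trace of a square matrix is the sum of its diagonal entries.
Diagonal entries of Q: Q[0][0] = -2, Q[1][1] = 4.
tr(Q) = -2 + 4 = 2.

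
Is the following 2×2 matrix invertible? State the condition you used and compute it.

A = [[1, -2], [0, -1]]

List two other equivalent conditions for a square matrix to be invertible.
Yes, invertible; det(A) = -1 ≠ 0. Equivalent conditions: rank(A) = 2; Ax = 0 has only the trivial solution; 0 is not an eigenvalue; the columns of A are linearly independent.

To check invertibility, compute det(A).
The given matrix is triangular, so det(A) equals the product of its diagonal entries = -1 ≠ 0.
Since det(A) ≠ 0, A is invertible.
Equivalent conditions for a square matrix A to be invertible:
- rank(A) = 2 (full rank).
- The homogeneous system Ax = 0 has only the trivial solution x = 0.
- 0 is not an eigenvalue of A.
- The columns (equivalently rows) of A are linearly independent.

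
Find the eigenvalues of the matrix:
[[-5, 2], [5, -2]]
λ = -7 and λ = 0

Characteristic equation: det(A - λI) = 0
λ² - (trace)λ + (det) = 0
λ² - (-7)λ + (0) = 0
λ² + 7λ + 0 = 0
Solving: λ = -7, 0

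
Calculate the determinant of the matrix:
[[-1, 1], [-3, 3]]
0

For a 2×2 matrix [[a, b], [c, d]], det = ad - bc
det = (-1)(3) - (1)(-3) = -3 - -3 = 0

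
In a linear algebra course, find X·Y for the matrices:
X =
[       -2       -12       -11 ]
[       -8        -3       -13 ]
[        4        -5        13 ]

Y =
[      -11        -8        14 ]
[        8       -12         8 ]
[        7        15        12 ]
XY =
[     -151        -5      -256 ]
[      -27       -95      -292 ]
[        7       223       172 ]

Matrix multiplication: (XY)[i][j] = sum over k of X[i][k] * Y[k][j].
  (XY)[0][0] = (-2)*(-11) + (-12)*(8) + (-11)*(7) = -151
  (XY)[0][1] = (-2)*(-8) + (-12)*(-12) + (-11)*(15) = -5
  (XY)[0][2] = (-2)*(14) + (-12)*(8) + (-11)*(12) = -256
  (XY)[1][0] = (-8)*(-11) + (-3)*(8) + (-13)*(7) = -27
  (XY)[1][1] = (-8)*(-8) + (-3)*(-12) + (-13)*(15) = -95
  (XY)[1][2] = (-8)*(14) + (-3)*(8) + (-13)*(12) = -292
  (XY)[2][0] = (4)*(-11) + (-5)*(8) + (13)*(7) = 7
  (XY)[2][1] = (4)*(-8) + (-5)*(-12) + (13)*(15) = 223
  (XY)[2][2] = (4)*(14) + (-5)*(8) + (13)*(12) = 172
XY =
[     -151        -5      -256 ]
[      -27       -95      -292 ]
[        7       223       172 ]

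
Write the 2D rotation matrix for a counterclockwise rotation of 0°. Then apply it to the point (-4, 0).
R = [[1, 0], [0, 1]]; R·(-4, 0) = (-4, 0)

Rotation matrix formula: R(θ) = [[cos θ, -sin θ], [sin θ, cos θ]]
For θ = 0°:
cos(0°) = 1
sin(0°) = 0
R = [[1, 0], [0, 1]]
Apply to (-4, 0): [1·-4 + (0)·0, 0·-4 + 1·0] = (-4, 0)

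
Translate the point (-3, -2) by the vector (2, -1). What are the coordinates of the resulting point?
(-1, -3)

Translation by (2, -1):
x' = -3 + 2 = -1
y' = -2 + -1 = -3
Homogeneous matrix: [[1, 0, 2], [0, 1, -1], [0, 0, 1]]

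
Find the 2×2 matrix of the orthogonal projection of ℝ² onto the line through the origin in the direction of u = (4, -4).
[[1/2, -1/2], [-1/2, 1/2]]

The orthogonal projection onto the line spanned by a nonzero vector u = (a, b) has matrix P = (u uᵀ) / (uᵀ u) = (1/(a² + b²)) · [[a², ab], [ab, b²]].
Here u = (4, -4), so a² + b² = 16 + 16 = 32.
P = (1/32) · [[16, -16], [-16, 16]] = [[1/2, -1/2], [-1/2, 1/2]].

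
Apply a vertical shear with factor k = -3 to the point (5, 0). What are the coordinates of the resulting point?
(5, -15)

Shear matrix for vertical shear with factor k = -3:
[[1, 0], [-3, 1]]
Result: (5, 0) → (5, -15)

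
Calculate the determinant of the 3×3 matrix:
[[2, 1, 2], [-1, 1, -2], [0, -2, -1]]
-7

Expansion along first row:
det = 2·det([[1,-2],[-2,-1]]) - 1·det([[-1,-2],[0,-1]]) + 2·det([[-1,1],[0,-2]])
    = 2·(1·-1 - -2·-2) - 1·(-1·-1 - -2·0) + 2·(-1·-2 - 1·0)
    = 2·-5 - 1·1 + 2·2
    = -10 + -1 + 4 = -7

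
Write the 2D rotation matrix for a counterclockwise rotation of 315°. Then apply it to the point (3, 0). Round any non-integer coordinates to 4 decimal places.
R = [[√2/2, √2/2], [-√2/2, √2/2]]; R·(3, 0) = (2.1213, -2.1213)

Rotation matrix formula: R(θ) = [[cos θ, -sin θ], [sin θ, cos θ]]
For θ = 315°:
cos(315°) = √2/2
sin(315°) = -√2/2
R = [[√2/2, √2/2], [-√2/2, √2/2]]
Apply to (3, 0): [√2/2·3 + (√2/2)·0, -√2/2·3 + √2/2·0] = (2.1213, -2.1213)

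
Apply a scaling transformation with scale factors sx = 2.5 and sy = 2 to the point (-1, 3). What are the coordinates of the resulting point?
(-2.5, 6)

Scaling matrix:
[[2.50, 0], [0, 2]]
Result: (-1 × 2.5, 3 × 2) = (-2.5, 6)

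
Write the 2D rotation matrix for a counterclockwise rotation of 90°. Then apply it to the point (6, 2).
R = [[0, -1], [1, 0]]; R·(6, 2) = (-2, 6)

Rotation matrix formula: R(θ) = [[cos θ, -sin θ], [sin θ, cos θ]]
For θ = 90°:
cos(90°) = 0
sin(90°) = 1
R = [[0, -1], [1, 0]]
Apply to (6, 2): [0·6 + (-1)·2, 1·6 + 0·2] = (-2, 6)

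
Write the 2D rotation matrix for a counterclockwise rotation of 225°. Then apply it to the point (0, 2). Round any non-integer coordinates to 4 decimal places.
R = [[-√2/2, √2/2], [-√2/2, -√2/2]]; R·(0, 2) = (1.4142, -1.4142)

Rotation matrix formula: R(θ) = [[cos θ, -sin θ], [sin θ, cos θ]]
For θ = 225°:
cos(225°) = -√2/2
sin(225°) = -√2/2
R = [[-√2/2, √2/2], [-√2/2, -√2/2]]
Apply to (0, 2): [-√2/2·0 + (√2/2)·2, -√2/2·0 + -√2/2·2] = (1.4142, -1.4142)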